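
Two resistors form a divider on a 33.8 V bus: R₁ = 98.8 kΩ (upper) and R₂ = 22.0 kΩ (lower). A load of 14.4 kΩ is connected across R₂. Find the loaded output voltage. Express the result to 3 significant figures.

V_out ≈ 2.74 V

The load sits in parallel with R₂: R₂‖R_L = (22.0 × 14.4) / (22.0 + 14.4) = 8.703 kΩ.
V_out = 33.8 × 8.703 / (98.8 + 8.703) = 33.8 × 8.703/107.5 = 2.74 V.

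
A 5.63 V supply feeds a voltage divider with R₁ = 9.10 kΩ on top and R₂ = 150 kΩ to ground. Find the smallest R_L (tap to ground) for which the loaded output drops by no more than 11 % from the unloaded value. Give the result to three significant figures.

Output resistance R_th = R₁‖R₂ = (9.10 × 150)/159.1 = 8.580 kΩ.
The fractional drop is R_th/(R_th + R_L); requiring this ≤ 0.110 gives R_L ≥ R_th(1/0.110 − 1) = 8.580 × 8.091 = 69.4 kΩ.

R_L(min) ≈ 69.4 kΩ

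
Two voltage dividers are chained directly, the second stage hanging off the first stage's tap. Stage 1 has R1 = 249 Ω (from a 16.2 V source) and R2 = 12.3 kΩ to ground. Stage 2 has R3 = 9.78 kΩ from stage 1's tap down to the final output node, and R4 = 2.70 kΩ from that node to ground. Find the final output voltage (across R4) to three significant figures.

Stage 2 presents R3+R4 = 12480 Ω as a load on stage 1's tap.
Stage 1's lower leg becomes R2‖(R3+R4) = 6195 Ω, so V_mid = 16.2 × 6195/6444 = 15.57 V.
Stage 2 is itself unloaded: V_out = V_mid × R4/(R3+R4) = 15.57 × 2700/12480 = 3.37 V.

V_out ≈ 3.37 V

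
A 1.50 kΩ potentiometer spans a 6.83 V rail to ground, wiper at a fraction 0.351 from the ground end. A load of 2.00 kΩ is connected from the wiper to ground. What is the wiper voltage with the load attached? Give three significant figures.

V ≈ 2.05 V

The wiper splits the pot into (1−α)R = 973.5 Ω above and αR = 526.5 Ω below.
Lower section ‖ load = 416.8 Ω.
V_wiper = 6.83 × 416.8/(973.5 + 416.8) = 2.05 V.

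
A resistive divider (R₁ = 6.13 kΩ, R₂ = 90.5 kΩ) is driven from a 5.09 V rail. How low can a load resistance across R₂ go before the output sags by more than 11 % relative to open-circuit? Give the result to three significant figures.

Output resistance R_th = R₁‖R₂ = (6.13 × 90.5)/96.63 = 5.741 kΩ.
The fractional drop is R_th/(R_th + R_L); requiring this ≤ 0.110 gives R_L ≥ R_th(1/0.110 − 1) = 5.741 × 8.091 = 46.5 kΩ.

R_L(min) ≈ 46.5 kΩ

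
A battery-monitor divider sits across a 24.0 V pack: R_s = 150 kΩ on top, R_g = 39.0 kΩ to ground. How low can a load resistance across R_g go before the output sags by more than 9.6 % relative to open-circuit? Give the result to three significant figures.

R_L(min) ≈ 291 kΩ

Output resistance R_th = R_s‖R_g = (150 × 39.0)/189.0 = 30.95 kΩ.
The fractional drop is R_th/(R_th + R_L); requiring this ≤ 0.0960 gives R_L ≥ R_th(1/0.0960 − 1) = 30.95 × 9.417 = 291 kΩ.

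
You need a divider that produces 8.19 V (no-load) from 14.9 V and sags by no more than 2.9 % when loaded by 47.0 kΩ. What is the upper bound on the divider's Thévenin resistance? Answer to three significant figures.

Loading drop = R_th/(R_th + R_L) ≤ 0.0290, so R_th ≤ R_L · ε/(1−ε) = 47.0 kΩ × 0.0290/0.9710 = 1.40 kΩ.

R_th ≤ 1.40 kΩ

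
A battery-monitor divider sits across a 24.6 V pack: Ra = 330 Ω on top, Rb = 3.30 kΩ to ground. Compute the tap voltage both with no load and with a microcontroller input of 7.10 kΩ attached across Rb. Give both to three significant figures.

Open-circuit: V = 24.6 × 3300/(330 + 3300) = 22.4 V.
With the load, Rb becomes Rb‖R_L = 2253 Ω, so V = 24.6 × 2253/2583 = 21.5 V.

Unloaded: 22.4 V; loaded: 21.5 V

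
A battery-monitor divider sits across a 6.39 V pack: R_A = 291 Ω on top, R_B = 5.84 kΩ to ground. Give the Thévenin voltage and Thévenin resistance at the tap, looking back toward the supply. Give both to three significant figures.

V_th is the open-circuit tap voltage: 6.39 × 5840/(291 + 5840) = 6.09 V.
With the supply zeroed, R_A and R_B appear in parallel from the tap: R_th = R_A‖R_B = (291 × 5840)/6131 = 277 Ω.

V_th = 6.09 V, R_th = 277 Ω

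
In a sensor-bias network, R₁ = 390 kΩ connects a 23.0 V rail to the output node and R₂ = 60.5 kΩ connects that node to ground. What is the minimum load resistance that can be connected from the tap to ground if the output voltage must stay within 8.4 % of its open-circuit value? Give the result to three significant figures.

Output resistance R_th = R₁‖R₂ = (390 × 60.5)/450.5 = 52.38 kΩ.
The fractional drop is R_th/(R_th + R_L); requiring this ≤ 0.0840 gives R_L ≥ R_th(1/0.0840 − 1) = 52.38 × 10.90 = 571 kΩ.

R_L(min) ≈ 571 kΩ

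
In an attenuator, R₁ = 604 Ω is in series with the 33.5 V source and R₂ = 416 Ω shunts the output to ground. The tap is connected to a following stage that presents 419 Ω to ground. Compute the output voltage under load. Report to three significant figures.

V_out ≈ 8.60 V

The load sits in parallel with R₂: R₂‖R_L = (416 × 419) / (416 + 419) = 208.7 Ω.
V_out = 33.5 × 208.7 / (604 + 208.7) = 33.5 × 208.7/812.7 = 8.60 V.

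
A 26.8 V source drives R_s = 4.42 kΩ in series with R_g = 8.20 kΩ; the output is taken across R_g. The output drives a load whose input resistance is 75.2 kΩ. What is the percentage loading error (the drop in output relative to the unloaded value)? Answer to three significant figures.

The divider's output (Thévenin) resistance is R_s‖R_g = 2.872 kΩ.
Fractional drop under load = R_th/(R_th + R_L) = 2.872 / (2.872 + 75.2) = 0.03679.
So the output falls by 3.68 %.

3.68 %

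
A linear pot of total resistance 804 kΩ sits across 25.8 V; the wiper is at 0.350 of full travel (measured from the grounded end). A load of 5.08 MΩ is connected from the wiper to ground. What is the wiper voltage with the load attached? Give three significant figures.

The wiper splits the pot into (1−α)R = 522.6 kΩ above and αR = 281.4 kΩ below.
Lower section ‖ load = 266.6 kΩ.
V_wiper = 25.8 × 266.6/(522.6 + 266.6) = 8.72 V.

V ≈ 8.72 V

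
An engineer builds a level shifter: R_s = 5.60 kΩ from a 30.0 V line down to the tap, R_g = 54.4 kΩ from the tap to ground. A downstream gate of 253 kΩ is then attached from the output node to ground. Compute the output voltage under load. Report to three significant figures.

V_out ≈ 26.7 V

The load sits in parallel with R_g: R_g‖R_L = (54.4 × 253) / (54.4 + 253) = 44.77 kΩ.
V_out = 30.0 × 44.77 / (5.60 + 44.77) = 30.0 × 44.77/50.37 = 26.7 V.
(Unloaded it would have been 27.2 V.)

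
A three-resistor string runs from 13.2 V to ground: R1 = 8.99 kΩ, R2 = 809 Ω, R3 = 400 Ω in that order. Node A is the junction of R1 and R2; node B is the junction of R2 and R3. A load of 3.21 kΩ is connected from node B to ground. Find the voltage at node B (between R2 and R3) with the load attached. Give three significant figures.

V ≈ 0.462 V

At node B, R3 is in parallel with the load: R3‖R_L = 355.7 Ω.
Below node A the resistance is R2 + (R3‖R_L) = 1165 Ω, so V_A = 13.2 × 1165/10150 = 1.514 V.
Then V_B = V_A × (R3‖R_L)/(R2 + R3‖R_L) = 1.514 × 355.7/1165 = 0.462 V.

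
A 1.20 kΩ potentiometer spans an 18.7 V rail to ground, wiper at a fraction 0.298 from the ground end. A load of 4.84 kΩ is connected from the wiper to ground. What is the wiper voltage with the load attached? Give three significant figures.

The wiper splits the pot into (1−α)R = 842.4 Ω above and αR = 357.6 Ω below.
Lower section ‖ load = 333.0 Ω.
V_wiper = 18.7 × 333.0/(842.4 + 333.0) = 5.30 V.

V ≈ 5.30 V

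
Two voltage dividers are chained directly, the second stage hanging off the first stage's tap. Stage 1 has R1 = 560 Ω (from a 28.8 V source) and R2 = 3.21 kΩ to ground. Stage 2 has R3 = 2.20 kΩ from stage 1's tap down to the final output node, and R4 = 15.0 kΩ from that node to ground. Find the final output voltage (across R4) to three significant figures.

Stage 2 presents R3+R4 = 17200 Ω as a load on stage 1's tap.
Stage 1's lower leg becomes R2‖(R3+R4) = 2705 Ω, so V_mid = 28.8 × 2705/3265 = 23.86 V.
Stage 2 is itself unloaded: V_out = V_mid × R4/(R3+R4) = 23.86 × 15000/17200 = 20.8 V.

V_out ≈ 20.8 V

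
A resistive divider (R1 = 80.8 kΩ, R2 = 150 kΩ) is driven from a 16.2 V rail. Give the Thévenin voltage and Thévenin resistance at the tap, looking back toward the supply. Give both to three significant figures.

V_th is the open-circuit tap voltage: 16.2 × 150/(80.8 + 150) = 10.5 V.
With the supply zeroed, R1 and R2 appear in parallel from the tap: R_th = R1‖R2 = (80.8 × 150)/230.8 = 52.5 kΩ.

V_th = 10.5 V, R_th = 52.5 kΩ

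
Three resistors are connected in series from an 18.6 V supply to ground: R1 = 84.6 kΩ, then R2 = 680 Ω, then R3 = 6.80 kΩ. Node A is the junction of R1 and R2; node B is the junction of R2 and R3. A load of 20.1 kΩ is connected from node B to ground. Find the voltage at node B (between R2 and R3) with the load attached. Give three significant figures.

At node B, R3 is in parallel with the load: R3‖R_L = 5081 Ω.
Below node A the resistance is R2 + (R3‖R_L) = 5761 Ω, so V_A = 18.6 × 5761/90360 = 1.186 V.
Then V_B = V_A × (R3‖R_L)/(R2 + R3‖R_L) = 1.186 × 5081/5761 = 1.05 V.

V ≈ 1.05 V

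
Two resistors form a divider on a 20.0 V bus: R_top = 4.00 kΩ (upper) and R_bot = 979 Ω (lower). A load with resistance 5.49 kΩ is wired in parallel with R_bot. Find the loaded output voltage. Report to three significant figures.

The load sits in parallel with R_bot: R_bot‖R_L = (979 × 5490) / (979 + 5490) = 830.8 Ω.
V_out = 20.0 × 830.8 / (4000 + 830.8) = 20.0 × 830.8/4831 = 3.44 V.
(Unloaded it would have been 3.93 V.)

V_out ≈ 3.44 V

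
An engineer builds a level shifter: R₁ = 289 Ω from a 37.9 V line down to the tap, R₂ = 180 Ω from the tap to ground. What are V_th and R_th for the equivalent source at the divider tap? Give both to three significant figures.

V_th = 14.5 V, R_th = 111 Ω

V_th is the open-circuit tap voltage: 37.9 × 180/(289 + 180) = 14.5 V.
With the supply zeroed, R₁ and R₂ appear in parallel from the tap: R_th = R₁‖R₂ = (289 × 180)/469.0 = 111 Ω.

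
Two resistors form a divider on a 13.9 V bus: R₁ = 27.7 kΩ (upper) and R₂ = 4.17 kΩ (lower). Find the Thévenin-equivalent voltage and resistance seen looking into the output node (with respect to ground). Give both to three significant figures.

V_th is the open-circuit tap voltage: 13.9 × 4.17/(27.7 + 4.17) = 1.82 V.
With the supply zeroed, R₁ and R₂ appear in parallel from the tap: R_th = R₁‖R₂ = (27.7 × 4.17)/31.87 = 3.62 kΩ.

V_th = 1.82 V, R_th = 3.62 kΩ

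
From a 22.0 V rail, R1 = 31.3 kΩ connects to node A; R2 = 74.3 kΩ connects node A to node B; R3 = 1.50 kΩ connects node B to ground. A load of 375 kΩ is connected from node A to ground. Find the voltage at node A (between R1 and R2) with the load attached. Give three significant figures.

Below node A the series string R2+R3 = 75.80 kΩ sits in parallel with the 375 kΩ load: 63.05 kΩ.
V_A = 22.0 × 63.05/(31.3 + 63.05) = 14.7 V.

V ≈ 14.7 V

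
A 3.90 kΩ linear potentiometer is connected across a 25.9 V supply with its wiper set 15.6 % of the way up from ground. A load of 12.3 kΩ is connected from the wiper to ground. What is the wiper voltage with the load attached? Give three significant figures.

V ≈ 3.88 V

The wiper splits the pot into (1−α)R = 3292 Ω above and αR = 608.4 Ω below.
Lower section ‖ load = 579.7 Ω.
V_wiper = 25.9 × 579.7/(3292 + 579.7) = 3.88 V.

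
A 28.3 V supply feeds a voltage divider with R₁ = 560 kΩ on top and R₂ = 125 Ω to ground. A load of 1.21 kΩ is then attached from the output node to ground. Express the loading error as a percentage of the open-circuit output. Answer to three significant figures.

The divider's output (Thévenin) resistance is R₁‖R₂ = 125.0 Ω.
Fractional drop under load = R_th/(R_th + R_L) = 125.0 / (125.0 + 1210) = 0.09361.
So the output falls by 9.36 %.

9.36 %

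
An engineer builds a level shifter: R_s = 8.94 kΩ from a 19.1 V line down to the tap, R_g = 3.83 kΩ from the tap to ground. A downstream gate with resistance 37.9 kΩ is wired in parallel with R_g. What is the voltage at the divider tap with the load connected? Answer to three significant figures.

V_out ≈ 5.35 V

The load sits in parallel with R_g: R_g‖R_L = (3.83 × 37.9) / (3.83 + 37.9) = 3.478 kΩ.
V_out = 19.1 × 3.478 / (8.94 + 3.478) = 19.1 × 3.478/12.42 = 5.35 V.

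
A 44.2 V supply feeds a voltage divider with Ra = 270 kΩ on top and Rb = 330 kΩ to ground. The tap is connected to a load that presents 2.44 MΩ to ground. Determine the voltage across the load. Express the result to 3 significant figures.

The load sits in parallel with Rb: Rb‖R_L = (330 × 2440) / (330 + 2440) = 290.7 kΩ.
V_out = 44.2 × 290.7 / (270 + 290.7) = 44.2 × 290.7/560.7 = 22.9 V.

V_out ≈ 22.9 V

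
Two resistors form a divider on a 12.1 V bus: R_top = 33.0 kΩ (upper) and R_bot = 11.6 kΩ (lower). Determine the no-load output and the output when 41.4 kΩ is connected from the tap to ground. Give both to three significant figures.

Unloaded: 3.15 V; loaded: 2.61 V

Open-circuit: V = 12.1 × 11.6/(33.0 + 11.6) = 3.15 V.
With the load, R_bot becomes R_bot‖R_L = 9.061 kΩ, so V = 12.1 × 9.061/42.06 = 2.61 V.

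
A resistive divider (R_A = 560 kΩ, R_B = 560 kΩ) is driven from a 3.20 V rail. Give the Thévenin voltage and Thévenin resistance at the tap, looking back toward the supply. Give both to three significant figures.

V_th is the open-circuit tap voltage: 3.20 × 560/(560 + 560) = 1.60 V.
With the supply zeroed, R_A and R_B appear in parallel from the tap: R_th = R_A‖R_B = (560 × 560)/1120 = 280 kΩ.

V_th = 1.60 V, R_th = 280 kΩ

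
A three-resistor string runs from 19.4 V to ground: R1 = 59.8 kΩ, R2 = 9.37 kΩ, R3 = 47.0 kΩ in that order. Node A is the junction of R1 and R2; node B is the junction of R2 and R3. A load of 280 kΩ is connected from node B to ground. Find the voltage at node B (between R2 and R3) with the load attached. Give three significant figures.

V ≈ 7.14 V

At node B, R3 is in parallel with the load: R3‖R_L = 40.24 kΩ.
Below node A the resistance is R2 + (R3‖R_L) = 49.61 kΩ, so V_A = 19.4 × 49.61/109.4 = 8.797 V.
Then V_B = V_A × (R3‖R_L)/(R2 + R3‖R_L) = 8.797 × 40.24/49.61 = 7.14 V.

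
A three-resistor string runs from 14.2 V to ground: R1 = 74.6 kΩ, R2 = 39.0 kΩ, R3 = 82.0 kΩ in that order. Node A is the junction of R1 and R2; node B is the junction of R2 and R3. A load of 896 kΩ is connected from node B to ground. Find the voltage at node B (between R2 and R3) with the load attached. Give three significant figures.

V ≈ 5.65 V

At node B, R3 is in parallel with the load: R3‖R_L = 75.12 kΩ.
Below node A the resistance is R2 + (R3‖R_L) = 114.1 kΩ, so V_A = 14.2 × 114.1/188.7 = 8.587 V.
Then V_B = V_A × (R3‖R_L)/(R2 + R3‖R_L) = 8.587 × 75.12/114.1 = 5.65 V.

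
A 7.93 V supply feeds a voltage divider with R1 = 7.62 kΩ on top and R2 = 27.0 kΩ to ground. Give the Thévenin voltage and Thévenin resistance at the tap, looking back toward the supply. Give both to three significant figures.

V_th = 6.18 V, R_th = 5.94 kΩ

V_th is the open-circuit tap voltage: 7.93 × 27.0/(7.62 + 27.0) = 6.18 V.
With the supply zeroed, R1 and R2 appear in parallel from the tap: R_th = R1‖R2 = (7.62 × 27.0)/34.62 = 5.94 kΩ.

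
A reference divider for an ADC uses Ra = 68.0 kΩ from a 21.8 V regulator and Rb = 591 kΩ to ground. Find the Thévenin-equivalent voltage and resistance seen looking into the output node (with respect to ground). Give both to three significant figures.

V_th = 19.6 V, R_th = 61.0 kΩ

V_th is the open-circuit tap voltage: 21.8 × 591/(68.0 + 591) = 19.6 V.
With the supply zeroed, Ra and Rb appear in parallel from the tap: R_th = Ra‖Rb = (68.0 × 591)/659.0 = 61.0 kΩ.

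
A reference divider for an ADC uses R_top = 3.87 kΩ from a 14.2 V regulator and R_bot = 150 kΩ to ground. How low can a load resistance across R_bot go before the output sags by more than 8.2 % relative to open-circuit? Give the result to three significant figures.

Output resistance R_th = R_top‖R_bot = (3.87 × 150)/153.9 = 3.773 kΩ.
The fractional drop is R_th/(R_th + R_L); requiring this ≤ 0.0820 gives R_L ≥ R_th(1/0.0820 − 1) = 3.773 × 11.20 = 42.2 kΩ.

R_L(min) ≈ 42.2 kΩ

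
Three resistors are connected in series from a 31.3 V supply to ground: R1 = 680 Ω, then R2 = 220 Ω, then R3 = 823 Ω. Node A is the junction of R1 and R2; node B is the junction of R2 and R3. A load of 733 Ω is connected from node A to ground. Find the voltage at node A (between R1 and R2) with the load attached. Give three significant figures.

V ≈ 12.1 V

Below node A the series string R2+R3 = 1043 Ω sits in parallel with the 733 Ω load: 430.5 Ω.
V_A = 31.3 × 430.5/(680 + 430.5) = 12.1 V.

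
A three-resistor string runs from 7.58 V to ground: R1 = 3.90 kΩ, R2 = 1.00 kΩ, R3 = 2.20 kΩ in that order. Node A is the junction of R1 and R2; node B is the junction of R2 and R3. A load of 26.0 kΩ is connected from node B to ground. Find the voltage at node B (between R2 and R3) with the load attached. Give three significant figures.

At node B, R3 is in parallel with the load: R3‖R_L = 2.028 kΩ.
Below node A the resistance is R2 + (R3‖R_L) = 3.028 kΩ, so V_A = 7.58 × 3.028/6.928 = 3.313 V.
Then V_B = V_A × (R3‖R_L)/(R2 + R3‖R_L) = 3.313 × 2.028/3.028 = 2.22 V.

V ≈ 2.22 V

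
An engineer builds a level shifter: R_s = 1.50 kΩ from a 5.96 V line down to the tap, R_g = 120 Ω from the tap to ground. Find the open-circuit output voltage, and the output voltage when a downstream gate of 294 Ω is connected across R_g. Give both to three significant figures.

Unloaded: 0.441 V; loaded: 0.320 V

Open-circuit: V = 5.96 × 120/(1500 + 120) = 0.441 V.
With the load, R_g becomes R_g‖R_L = 85.22 Ω, so V = 5.96 × 85.22/1585 = 0.320 V.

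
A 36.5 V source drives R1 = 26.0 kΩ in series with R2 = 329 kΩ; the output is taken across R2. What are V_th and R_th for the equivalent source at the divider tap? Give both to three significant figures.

V_th = 33.8 V, R_th = 24.1 kΩ

V_th is the open-circuit tap voltage: 36.5 × 329/(26.0 + 329) = 33.8 V.
With the supply zeroed, R1 and R2 appear in parallel from the tap: R_th = R1‖R2 = (26.0 × 329)/355.0 = 24.1 kΩ.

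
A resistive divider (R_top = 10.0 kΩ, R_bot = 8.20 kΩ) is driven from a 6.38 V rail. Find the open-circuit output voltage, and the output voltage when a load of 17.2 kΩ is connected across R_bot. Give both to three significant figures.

Unloaded: 2.87 V; loaded: 2.28 V

Open-circuit: V = 6.38 × 8.20/(10.0 + 8.20) = 2.87 V.
With the load, R_bot becomes R_bot‖R_L = 5.553 kΩ, so V = 6.38 × 5.553/15.55 = 2.28 V.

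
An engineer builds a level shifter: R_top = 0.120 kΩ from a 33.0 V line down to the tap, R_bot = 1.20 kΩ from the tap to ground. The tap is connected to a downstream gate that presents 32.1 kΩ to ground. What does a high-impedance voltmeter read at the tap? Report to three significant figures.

The load sits in parallel with R_bot: R_bot‖R_L = (1200 × 32100) / (1200 + 32100) = 1157 Ω.
V_out = 33.0 × 1157 / (120 + 1157) = 33.0 × 1157/1277 = 29.9 V.

V_out ≈ 29.9 V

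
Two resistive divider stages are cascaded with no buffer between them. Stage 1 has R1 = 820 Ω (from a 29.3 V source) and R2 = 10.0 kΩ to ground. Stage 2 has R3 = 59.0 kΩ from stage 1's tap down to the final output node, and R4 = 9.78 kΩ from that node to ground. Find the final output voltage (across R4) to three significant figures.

V_out ≈ 3.81 V

Stage 2 presents R3+R4 = 68780 Ω as a load on stage 1's tap.
Stage 1's lower leg becomes R2‖(R3+R4) = 8731 Ω, so V_mid = 29.3 × 8731/9551 = 26.78 V.
Stage 2 is itself unloaded: V_out = V_mid × R4/(R3+R4) = 26.78 × 9780/68780 = 3.81 V.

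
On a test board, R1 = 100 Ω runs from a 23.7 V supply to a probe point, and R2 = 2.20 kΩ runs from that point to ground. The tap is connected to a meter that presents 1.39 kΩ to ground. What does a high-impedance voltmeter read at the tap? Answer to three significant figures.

V_out ≈ 21.2 V

The load sits in parallel with R2: R2‖R_L = (2200 × 1390) / (2200 + 1390) = 851.8 Ω.
V_out = 23.7 × 851.8 / (100 + 851.8) = 23.7 × 851.8/951.8 = 21.2 V.
(Unloaded it would have been 22.7 V.)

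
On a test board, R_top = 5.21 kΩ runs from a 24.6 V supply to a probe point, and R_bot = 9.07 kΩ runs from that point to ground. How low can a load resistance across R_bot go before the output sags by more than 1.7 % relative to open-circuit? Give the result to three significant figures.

R_L(min) ≈ 191 kΩ

Output resistance R_th = R_top‖R_bot = (5.21 × 9.07)/14.28 = 3.309 kΩ.
The fractional drop is R_th/(R_th + R_L); requiring this ≤ 0.0170 gives R_L ≥ R_th(1/0.0170 − 1) = 3.309 × 57.82 = 191 kΩ.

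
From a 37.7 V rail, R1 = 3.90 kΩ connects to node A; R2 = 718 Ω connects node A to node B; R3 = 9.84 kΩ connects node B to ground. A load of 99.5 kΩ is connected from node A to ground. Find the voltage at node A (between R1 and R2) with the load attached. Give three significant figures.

V ≈ 26.8 V

Below node A the series string R2+R3 = 10560 Ω sits in parallel with the 99500 Ω load: 9545 Ω.
V_A = 37.7 × 9545/(3900 + 9545) = 26.8 V.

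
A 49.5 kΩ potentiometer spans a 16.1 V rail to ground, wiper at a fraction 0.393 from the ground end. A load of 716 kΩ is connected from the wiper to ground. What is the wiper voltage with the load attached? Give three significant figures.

The wiper splits the pot into (1−α)R = 30.05 kΩ above and αR = 19.45 kΩ below.
Lower section ‖ load = 18.94 kΩ.
V_wiper = 16.1 × 18.94/(30.05 + 18.94) = 6.22 V.

V ≈ 6.22 V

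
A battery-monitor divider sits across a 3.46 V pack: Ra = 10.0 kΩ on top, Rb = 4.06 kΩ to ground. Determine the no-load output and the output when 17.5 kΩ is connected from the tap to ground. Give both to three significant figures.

Open-circuit: V = 3.46 × 4.06/(10.0 + 4.06) = 0.999 V.
With the load, Rb becomes Rb‖R_L = 3.295 kΩ, so V = 3.46 × 3.295/13.30 = 0.858 V.

Unloaded: 0.999 V; loaded: 0.858 V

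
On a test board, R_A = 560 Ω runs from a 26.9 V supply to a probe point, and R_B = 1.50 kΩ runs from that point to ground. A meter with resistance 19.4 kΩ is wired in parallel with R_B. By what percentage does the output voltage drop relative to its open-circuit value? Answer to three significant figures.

The divider's output (Thévenin) resistance is R_A‖R_B = 407.8 Ω.
Fractional drop under load = R_th/(R_th + R_L) = 407.8 / (407.8 + 19400) = 0.02059.
So the output falls by 2.06 %.

2.06 %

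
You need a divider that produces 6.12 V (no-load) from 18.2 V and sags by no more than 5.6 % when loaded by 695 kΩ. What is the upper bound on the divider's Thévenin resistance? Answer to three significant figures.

Loading drop = R_th/(R_th + R_L) ≤ 0.0560, so R_th ≤ R_L · ε/(1−ε) = 695 kΩ × 0.0560/0.9440 = 41.2 kΩ.
(Any R1, R2 with R2/(R1+R2) = 0.336 and R1‖R2 ≤ 41.2 kΩ will meet the spec.)

R_th ≤ 41.2 kΩ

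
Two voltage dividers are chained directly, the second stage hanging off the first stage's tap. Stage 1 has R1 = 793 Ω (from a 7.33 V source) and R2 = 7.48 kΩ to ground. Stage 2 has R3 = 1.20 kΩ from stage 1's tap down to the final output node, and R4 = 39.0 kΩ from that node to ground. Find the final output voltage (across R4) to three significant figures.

V_out ≈ 6.32 V

Stage 2 presents R3+R4 = 40200 Ω as a load on stage 1's tap.
Stage 1's lower leg becomes R2‖(R3+R4) = 6307 Ω, so V_mid = 7.33 × 6307/7100 = 6.511 V.
Stage 2 is itself unloaded: V_out = V_mid × R4/(R3+R4) = 6.511 × 39000/40200 = 6.32 V.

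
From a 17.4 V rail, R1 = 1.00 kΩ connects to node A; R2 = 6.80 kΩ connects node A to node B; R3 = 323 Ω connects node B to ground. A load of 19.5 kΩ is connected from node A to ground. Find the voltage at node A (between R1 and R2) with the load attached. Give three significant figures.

V ≈ 14.6 V

Below node A the series string R2+R3 = 7123 Ω sits in parallel with the 19500 Ω load: 5217 Ω.
V_A = 17.4 × 5217/(1000 + 5217) = 14.6 V.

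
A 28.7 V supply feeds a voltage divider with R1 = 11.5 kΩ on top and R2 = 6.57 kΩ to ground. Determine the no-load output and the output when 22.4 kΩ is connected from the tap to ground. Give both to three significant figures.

Open-circuit: V = 28.7 × 6.57/(11.5 + 6.57) = 10.4 V.
With the load, R2 becomes R2‖R_L = 5.080 kΩ, so V = 28.7 × 5.080/16.58 = 8.79 V.

Unloaded: 10.4 V; loaded: 8.79 V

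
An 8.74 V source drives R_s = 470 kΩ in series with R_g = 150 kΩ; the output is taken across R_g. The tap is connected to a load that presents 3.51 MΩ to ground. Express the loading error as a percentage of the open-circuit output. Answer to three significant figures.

The divider's output (Thévenin) resistance is R_s‖R_g = 113.7 kΩ.
Fractional drop under load = R_th/(R_th + R_L) = 113.7 / (113.7 + 3510) = 0.03138.
So the output falls by 3.14 %.

3.14 %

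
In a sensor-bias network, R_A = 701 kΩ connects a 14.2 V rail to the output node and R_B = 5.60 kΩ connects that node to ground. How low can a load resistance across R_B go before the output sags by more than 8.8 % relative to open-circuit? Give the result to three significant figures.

Output resistance R_th = R_A‖R_B = (701 × 5.60)/706.6 = 5.556 kΩ.
The fractional drop is R_th/(R_th + R_L); requiring this ≤ 0.0880 gives R_L ≥ R_th(1/0.0880 − 1) = 5.556 × 10.36 = 57.6 kΩ.

R_L(min) ≈ 57.6 kΩ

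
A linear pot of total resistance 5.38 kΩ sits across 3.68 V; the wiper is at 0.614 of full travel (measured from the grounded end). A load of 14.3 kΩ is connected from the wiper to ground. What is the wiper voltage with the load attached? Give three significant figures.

The wiper splits the pot into (1−α)R = 2.077 kΩ above and αR = 3.303 kΩ below.
Lower section ‖ load = 2.683 kΩ.
V_wiper = 3.68 × 2.683/(2.077 + 2.683) = 2.07 V.

V ≈ 2.07 V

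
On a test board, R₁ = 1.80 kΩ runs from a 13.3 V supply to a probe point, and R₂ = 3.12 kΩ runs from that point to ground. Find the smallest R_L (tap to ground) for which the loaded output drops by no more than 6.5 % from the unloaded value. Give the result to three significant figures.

Output resistance R_th = R₁‖R₂ = (1.80 × 3.12)/4.920 = 1.141 kΩ.
The fractional drop is R_th/(R_th + R_L); requiring this ≤ 0.0650 gives R_L ≥ R_th(1/0.0650 − 1) = 1.141 × 14.38 = 16.4 kΩ.

R_L(min) ≈ 16.4 kΩ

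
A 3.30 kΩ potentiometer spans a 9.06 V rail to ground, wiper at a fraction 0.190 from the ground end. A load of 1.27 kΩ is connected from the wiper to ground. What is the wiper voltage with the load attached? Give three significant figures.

V ≈ 1.23 V

The wiper splits the pot into (1−α)R = 2673 Ω above and αR = 627.0 Ω below.
Lower section ‖ load = 419.8 Ω.
V_wiper = 9.06 × 419.8/(2673 + 419.8) = 1.23 V.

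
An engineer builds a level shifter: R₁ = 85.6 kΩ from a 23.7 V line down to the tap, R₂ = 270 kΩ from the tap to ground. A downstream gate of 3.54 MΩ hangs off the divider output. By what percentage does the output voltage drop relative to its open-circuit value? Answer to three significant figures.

1.80 %

The divider's output (Thévenin) resistance is R₁‖R₂ = 64.99 kΩ.
Fractional drop under load = R_th/(R_th + R_L) = 64.99 / (64.99 + 3540) = 0.01803.
So the output falls by 1.80 %.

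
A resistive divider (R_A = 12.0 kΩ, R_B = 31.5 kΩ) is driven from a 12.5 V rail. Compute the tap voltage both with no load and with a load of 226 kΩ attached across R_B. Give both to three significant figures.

Open-circuit: V = 12.5 × 31.5/(12.0 + 31.5) = 9.05 V.
With the load, R_B becomes R_B‖R_L = 27.65 kΩ, so V = 12.5 × 27.65/39.65 = 8.72 V.

Unloaded: 9.05 V; loaded: 8.72 V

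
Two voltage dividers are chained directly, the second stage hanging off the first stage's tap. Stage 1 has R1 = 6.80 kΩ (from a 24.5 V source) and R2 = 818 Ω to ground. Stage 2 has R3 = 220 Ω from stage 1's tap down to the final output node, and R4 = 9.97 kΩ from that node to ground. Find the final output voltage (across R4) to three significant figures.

Stage 2 presents R3+R4 = 10190 Ω as a load on stage 1's tap.
Stage 1's lower leg becomes R2‖(R3+R4) = 757.2 Ω, so V_mid = 24.5 × 757.2/7557 = 2.455 V.
Stage 2 is itself unloaded: V_out = V_mid × R4/(R3+R4) = 2.455 × 9970/10190 = 2.40 V.

V_out ≈ 2.40 V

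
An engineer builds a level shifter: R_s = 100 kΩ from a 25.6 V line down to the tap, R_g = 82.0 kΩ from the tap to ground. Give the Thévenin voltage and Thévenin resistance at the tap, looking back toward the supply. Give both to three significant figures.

V_th = 11.5 V, R_th = 45.1 kΩ

V_th is the open-circuit tap voltage: 25.6 × 82.0/(100 + 82.0) = 11.5 V.
With the supply zeroed, R_s and R_g appear in parallel from the tap: R_th = R_s‖R_g = (100 × 82.0)/182.0 = 45.1 kΩ.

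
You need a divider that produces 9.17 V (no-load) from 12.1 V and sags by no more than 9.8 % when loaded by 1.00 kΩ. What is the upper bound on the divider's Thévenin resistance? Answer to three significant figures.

Loading drop = R_th/(R_th + R_L) ≤ 0.0980, so R_th ≤ R_L · ε/(1−ε) = 1.00 kΩ × 0.0980/0.9020 = 109 Ω.

R_th ≤ 109 Ω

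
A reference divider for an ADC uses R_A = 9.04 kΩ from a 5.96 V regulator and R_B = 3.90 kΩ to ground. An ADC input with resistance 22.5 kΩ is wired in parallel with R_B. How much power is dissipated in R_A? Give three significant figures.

P ≈ 2.10 mW

Total resistance from the source is R_A + (R_B‖R_L) = 12.36 kΩ, so I = 5.96/12.36 kΩ = 0.4820 mA.
P = I²·R_A = (0.4820 mA)² × 9.04 kΩ = 2.10 mW.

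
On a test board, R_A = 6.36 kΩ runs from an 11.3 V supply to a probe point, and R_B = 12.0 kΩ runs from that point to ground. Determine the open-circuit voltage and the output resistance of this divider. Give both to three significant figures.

V_th is the open-circuit tap voltage: 11.3 × 12.0/(6.36 + 12.0) = 7.39 V.
With the supply zeroed, R_A and R_B appear in parallel from the tap: R_th = R_A‖R_B = (6.36 × 12.0)/18.36 = 4.16 kΩ.

V_th = 7.39 V, R_th = 4.16 kΩ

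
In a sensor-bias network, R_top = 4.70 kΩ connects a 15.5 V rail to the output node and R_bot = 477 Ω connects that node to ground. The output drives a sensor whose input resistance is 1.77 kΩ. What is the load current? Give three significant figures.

I_L ≈ 0.648 mA

R_bot‖R_L = 375.7 Ω; V_out = 15.5 × 375.7/5076 = 1.147 V.
I_L = V_out / R_L = 1.147 / 1.77 kΩ = 0.648 mA.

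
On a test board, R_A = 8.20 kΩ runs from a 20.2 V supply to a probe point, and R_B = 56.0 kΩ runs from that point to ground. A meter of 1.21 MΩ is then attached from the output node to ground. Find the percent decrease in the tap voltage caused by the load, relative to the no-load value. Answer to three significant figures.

0.588 %

The divider's output (Thévenin) resistance is R_A‖R_B = 7.153 kΩ.
Fractional drop under load = R_th/(R_th + R_L) = 7.153 / (7.153 + 1210) = 0.005877.
So the output falls by 0.588 %.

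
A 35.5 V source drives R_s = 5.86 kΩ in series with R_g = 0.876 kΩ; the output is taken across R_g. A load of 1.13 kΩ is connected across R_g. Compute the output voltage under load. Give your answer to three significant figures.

V_out ≈ 2.76 V

The load sits in parallel with R_g: R_g‖R_L = (876 × 1130) / (876 + 1130) = 493.5 Ω.
V_out = 35.5 × 493.5 / (5860 + 493.5) = 35.5 × 493.5/6353 = 2.76 V.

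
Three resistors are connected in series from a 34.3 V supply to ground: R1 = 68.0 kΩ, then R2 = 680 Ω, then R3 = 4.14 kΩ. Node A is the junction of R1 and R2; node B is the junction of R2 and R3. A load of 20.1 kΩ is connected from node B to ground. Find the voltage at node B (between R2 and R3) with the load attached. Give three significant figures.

V ≈ 1.63 V

At node B, R3 is in parallel with the load: R3‖R_L = 3433 Ω.
Below node A the resistance is R2 + (R3‖R_L) = 4113 Ω, so V_A = 34.3 × 4113/72110 = 1.956 V.
Then V_B = V_A × (R3‖R_L)/(R2 + R3‖R_L) = 1.956 × 3433/4113 = 1.63 V.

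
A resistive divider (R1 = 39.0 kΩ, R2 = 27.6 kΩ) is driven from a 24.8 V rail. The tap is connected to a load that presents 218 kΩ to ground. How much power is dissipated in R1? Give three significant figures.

P ≈ 5.95 mW

Total resistance from the source is R1 + (R2‖R_L) = 63.50 kΩ, so I = 24.8/63.50 kΩ = 0.3906 mA.
P = I²·R1 = (0.3906 mA)² × 39.0 kΩ = 5.95 mW.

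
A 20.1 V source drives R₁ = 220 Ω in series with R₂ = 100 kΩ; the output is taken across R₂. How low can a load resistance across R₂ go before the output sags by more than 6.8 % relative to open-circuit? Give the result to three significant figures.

R_L(min) ≈ 3.01 kΩ

Output resistance R_th = R₁‖R₂ = (220 × 100000)/100200 = 219.5 Ω.
The fractional drop is R_th/(R_th + R_L); requiring this ≤ 0.0680 gives R_L ≥ R_th(1/0.0680 − 1) = 219.5 × 13.71 = 3.01 kΩ.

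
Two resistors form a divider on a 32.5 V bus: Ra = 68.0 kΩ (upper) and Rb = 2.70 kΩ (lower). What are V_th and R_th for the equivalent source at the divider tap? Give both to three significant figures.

V_th is the open-circuit tap voltage: 32.5 × 2.70/(68.0 + 2.70) = 1.24 V.
With the supply zeroed, Ra and Rb appear in parallel from the tap: R_th = Ra‖Rb = (68.0 × 2.70)/70.70 = 2.60 kΩ.

V_th = 1.24 V, R_th = 2.60 kΩ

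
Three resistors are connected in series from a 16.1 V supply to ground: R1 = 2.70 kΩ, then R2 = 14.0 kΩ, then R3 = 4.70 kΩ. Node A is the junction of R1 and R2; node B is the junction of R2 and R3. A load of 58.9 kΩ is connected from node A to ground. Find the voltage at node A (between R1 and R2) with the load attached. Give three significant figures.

Below node A the series string R2+R3 = 18.70 kΩ sits in parallel with the 58.9 kΩ load: 14.19 kΩ.
V_A = 16.1 × 14.19/(2.70 + 14.19) = 13.5 V.

V ≈ 13.5 V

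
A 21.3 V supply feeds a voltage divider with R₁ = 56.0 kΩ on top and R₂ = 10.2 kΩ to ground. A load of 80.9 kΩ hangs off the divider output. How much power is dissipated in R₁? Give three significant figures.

Total resistance from the source is R₁ + (R₂‖R_L) = 65.06 kΩ, so I = 21.3/65.06 kΩ = 0.3274 mA.
P = I²·R₁ = (0.3274 mA)² × 56.0 kΩ = 6.00 mW.

P ≈ 6.00 mW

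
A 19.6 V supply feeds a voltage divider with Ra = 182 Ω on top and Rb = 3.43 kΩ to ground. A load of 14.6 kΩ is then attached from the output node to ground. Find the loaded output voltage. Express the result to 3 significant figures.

The load sits in parallel with Rb: Rb‖R_L = (3430 × 14600) / (3430 + 14600) = 2777 Ω.
V_out = 19.6 × 2777 / (182 + 2777) = 19.6 × 2777/2959 = 18.4 V.

V_out ≈ 18.4 V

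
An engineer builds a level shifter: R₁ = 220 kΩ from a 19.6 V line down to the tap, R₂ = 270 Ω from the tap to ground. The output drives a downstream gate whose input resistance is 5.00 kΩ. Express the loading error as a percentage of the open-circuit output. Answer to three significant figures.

The divider's output (Thévenin) resistance is R₁‖R₂ = 269.7 Ω.
Fractional drop under load = R_th/(R_th + R_L) = 269.7 / (269.7 + 5000) = 0.05117.
So the output falls by 5.12 %.

5.12 %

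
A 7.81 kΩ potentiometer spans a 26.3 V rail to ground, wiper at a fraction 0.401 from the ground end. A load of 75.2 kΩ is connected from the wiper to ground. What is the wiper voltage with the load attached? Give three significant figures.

V ≈ 10.3 V

The wiper splits the pot into (1−α)R = 4.678 kΩ above and αR = 3.132 kΩ below.
Lower section ‖ load = 3.007 kΩ.
V_wiper = 26.3 × 3.007/(4.678 + 3.007) = 10.3 V.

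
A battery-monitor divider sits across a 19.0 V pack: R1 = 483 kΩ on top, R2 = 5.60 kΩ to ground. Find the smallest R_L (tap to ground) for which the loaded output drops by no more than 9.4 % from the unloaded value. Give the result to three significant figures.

R_L(min) ≈ 53.4 kΩ

Output resistance R_th = R1‖R2 = (483 × 5.60)/488.6 = 5.536 kΩ.
The fractional drop is R_th/(R_th + R_L); requiring this ≤ 0.0940 gives R_L ≥ R_th(1/0.0940 − 1) = 5.536 × 9.638 = 53.4 kΩ.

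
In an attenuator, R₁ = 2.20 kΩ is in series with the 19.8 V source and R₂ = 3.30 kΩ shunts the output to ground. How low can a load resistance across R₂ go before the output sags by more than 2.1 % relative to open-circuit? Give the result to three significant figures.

Output resistance R_th = R₁‖R₂ = (2.20 × 3.30)/5.500 = 1.320 kΩ.
The fractional drop is R_th/(R_th + R_L); requiring this ≤ 0.0210 gives R_L ≥ R_th(1/0.0210 − 1) = 1.320 × 46.62 = 61.5 kΩ.

R_L(min) ≈ 61.5 kΩ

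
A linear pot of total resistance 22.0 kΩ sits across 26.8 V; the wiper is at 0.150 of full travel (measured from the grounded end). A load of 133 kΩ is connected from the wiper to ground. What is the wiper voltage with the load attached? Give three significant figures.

V ≈ 3.94 V

The wiper splits the pot into (1−α)R = 18.70 kΩ above and αR = 3.300 kΩ below.
Lower section ‖ load = 3.220 kΩ.
V_wiper = 26.8 × 3.220/(18.70 + 3.220) = 3.94 V.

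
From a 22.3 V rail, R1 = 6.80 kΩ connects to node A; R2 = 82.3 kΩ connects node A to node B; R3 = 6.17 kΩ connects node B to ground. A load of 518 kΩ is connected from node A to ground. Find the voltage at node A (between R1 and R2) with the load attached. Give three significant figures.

V ≈ 20.5 V

Below node A the series string R2+R3 = 88.47 kΩ sits in parallel with the 518 kΩ load: 75.56 kΩ.
V_A = 22.3 × 75.56/(6.80 + 75.56) = 20.5 V.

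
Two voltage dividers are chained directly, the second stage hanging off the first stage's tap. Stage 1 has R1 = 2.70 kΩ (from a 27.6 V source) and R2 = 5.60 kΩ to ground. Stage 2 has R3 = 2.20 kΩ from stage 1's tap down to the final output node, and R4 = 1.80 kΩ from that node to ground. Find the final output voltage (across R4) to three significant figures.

Stage 2 presents R3+R4 = 4.000 kΩ as a load on stage 1's tap.
Stage 1's lower leg becomes R2‖(R3+R4) = 2.333 kΩ, so V_mid = 27.6 × 2.333/5.033 = 12.79 V.
Stage 2 is itself unloaded: V_out = V_mid × R4/(R3+R4) = 12.79 × 1.80/4.000 = 5.76 V.

V_out ≈ 5.76 V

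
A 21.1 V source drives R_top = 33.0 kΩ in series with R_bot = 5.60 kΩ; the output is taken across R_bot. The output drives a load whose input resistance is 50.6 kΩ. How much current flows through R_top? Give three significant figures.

R_bot‖R_L = 5.042 kΩ, so the source sees R_top + R_bot‖R_L = 38.04 kΩ.
I = 21.1 V / 38.04 kΩ = 0.555 mA.

I ≈ 0.555 mA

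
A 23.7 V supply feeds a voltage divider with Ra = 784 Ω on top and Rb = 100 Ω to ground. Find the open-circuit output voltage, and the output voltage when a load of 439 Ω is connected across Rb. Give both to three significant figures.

Unloaded: 2.68 V; loaded: 2.23 V

Open-circuit: V = 23.7 × 100/(784 + 100) = 2.68 V.
With the load, Rb becomes Rb‖R_L = 81.45 Ω, so V = 23.7 × 81.45/865.4 = 2.23 V.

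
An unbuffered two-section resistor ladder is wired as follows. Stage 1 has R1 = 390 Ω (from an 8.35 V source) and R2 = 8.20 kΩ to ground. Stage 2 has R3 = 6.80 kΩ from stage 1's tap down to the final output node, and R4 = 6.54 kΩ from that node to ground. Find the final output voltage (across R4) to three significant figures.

Stage 2 presents R3+R4 = 13340 Ω as a load on stage 1's tap.
Stage 1's lower leg becomes R2‖(R3+R4) = 5078 Ω, so V_mid = 8.35 × 5078/5468 = 7.754 V.
Stage 2 is itself unloaded: V_out = V_mid × R4/(R3+R4) = 7.754 × 6540/13340 = 3.80 V.

V_out ≈ 3.80 V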